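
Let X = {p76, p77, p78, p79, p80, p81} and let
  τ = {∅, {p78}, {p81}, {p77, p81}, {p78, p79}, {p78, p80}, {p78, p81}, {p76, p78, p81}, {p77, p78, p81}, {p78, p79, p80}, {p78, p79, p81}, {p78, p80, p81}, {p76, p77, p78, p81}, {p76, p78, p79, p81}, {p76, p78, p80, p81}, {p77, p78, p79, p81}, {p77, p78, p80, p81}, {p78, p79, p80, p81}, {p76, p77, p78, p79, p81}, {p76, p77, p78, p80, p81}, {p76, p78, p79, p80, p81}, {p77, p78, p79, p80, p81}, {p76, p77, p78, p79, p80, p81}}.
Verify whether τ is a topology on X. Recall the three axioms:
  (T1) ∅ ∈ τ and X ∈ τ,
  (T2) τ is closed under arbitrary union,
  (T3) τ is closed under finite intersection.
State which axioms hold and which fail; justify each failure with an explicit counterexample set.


τ IS a topology on X.

Axiom (T1): ∅ ∈ τ? Yes; X ∈ τ? Yes.
Axiom (T2/T3): check pairwise unions and intersections of members of τ.
All pairwise intersections and unions checked — each lies in τ. Therefore τ satisfies (T1), (T2), (T3): it IS a topology on X.


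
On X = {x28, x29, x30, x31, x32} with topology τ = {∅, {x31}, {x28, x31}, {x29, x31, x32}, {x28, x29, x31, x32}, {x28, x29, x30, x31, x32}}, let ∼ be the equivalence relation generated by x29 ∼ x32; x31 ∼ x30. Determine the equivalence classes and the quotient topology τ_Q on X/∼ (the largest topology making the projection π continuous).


X/∼ = {[x28], [x29=x32], [x30=x31]}; |τ_Q| = 2.

Equivalence classes: [x28], [x29=x32], [x30=x31].
Quotient map π: X → X/∼ sends x28 ↦ [x28], x29 ↦ [x29=x32], x30 ↦ [x30=x31], x31 ↦ [x30=x31], x32 ↦ [x29=x32].
For each subset V ⊆ X/∼, compute π^{-1}(V) ⊆ X and check whether π^{-1}(V) ∈ τ. V is open in τ_Q iff π^{-1}(V) ∈ τ.
  V = {}: π^{-1}(V) = ∅ ∈ τ ✓.
  V = {[x28]}: π^{-1}(V) = {x28} ∉ τ ✗.
  V = {[x29=x32]}: π^{-1}(V) = {x29, x32} ∉ τ ✗.
  V = {[x28], [x29=x32]}: π^{-1}(V) = {x28, x29, x32} ∉ τ ✗.
  V = {[x30=x31]}: π^{-1}(V) = {x30, x31} ∉ τ ✗.
  V = {[x28], [x30=x31]}: π^{-1}(V) = {x28, x30, x31} ∉ τ ✗.
  V = {[x29=x32], [x30=x31]}: π^{-1}(V) = {x29, x30, x31, x32} ∉ τ ✗.
  V = {[x28], [x29=x32], [x30=x31]}: π^{-1}(V) = {x28, x29, x30, x31, x32} ∈ τ ✓.
Open sets in the quotient: τ_Q = {{}, {[x28], [x29=x32], [x30=x31]}} (2 elements).


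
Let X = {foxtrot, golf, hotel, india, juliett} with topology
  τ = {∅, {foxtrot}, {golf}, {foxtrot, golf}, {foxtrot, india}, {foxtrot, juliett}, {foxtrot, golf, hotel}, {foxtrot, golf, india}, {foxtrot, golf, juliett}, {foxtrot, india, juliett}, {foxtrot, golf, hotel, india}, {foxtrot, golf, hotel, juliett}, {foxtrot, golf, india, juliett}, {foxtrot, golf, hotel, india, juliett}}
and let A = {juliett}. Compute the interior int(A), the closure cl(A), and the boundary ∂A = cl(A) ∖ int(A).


int(A) = ∅, cl(A) = {juliett}, ∂A = {juliett}.

Closed sets in (X, τ) are complements of opens:
  closed(X, τ) = {∅, {hotel}, {india}, {juliett}, {golf, hotel}, {hotel, india}, {hotel, juliett}, {india, juliett}, {golf, hotel, india}, {golf, hotel, juliett}, {hotel, india, juliett}, {foxtrot, hotel, india, juliett}, {golf, hotel, india, juliett}, {foxtrot, golf, hotel, india, juliett}}.
int(A) = ⋃ {U ∈ τ : U ⊆ A}. Opens contained in A: ∅.
Taking the union of these: int(A) = ∅.
cl(A) = ⋂ {C closed : A ⊆ C}. Closed sets containing A: {juliett}, {hotel, juliett}, {india, juliett}, {golf, hotel, juliett}, {hotel, india, juliett}, {foxtrot, hotel, india, juliett}, {golf, hotel, india, juliett}, {foxtrot, golf, hotel, india, juliett}.
Intersecting these: cl(A) = {juliett}.
∂A = cl(A) ∖ int(A) = {juliett} ∖ ∅ = {juliett}.


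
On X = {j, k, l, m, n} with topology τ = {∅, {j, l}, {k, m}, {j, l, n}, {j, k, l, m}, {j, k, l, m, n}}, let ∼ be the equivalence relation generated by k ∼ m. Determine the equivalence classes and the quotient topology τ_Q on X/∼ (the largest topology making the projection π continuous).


X/∼ = {[j], [k=m], [l], [n]}; |τ_Q| = 6.

Equivalence classes: [j], [k=m], [l], [n].
Quotient map π: X → X/∼ sends j ↦ [j], k ↦ [k=m], l ↦ [l], m ↦ [k=m], n ↦ [n].
For each subset V ⊆ X/∼, compute π^{-1}(V) ⊆ X and check whether π^{-1}(V) ∈ τ. V is open in τ_Q iff π^{-1}(V) ∈ τ.
  V = {}: π^{-1}(V) = ∅ ∈ τ ✓.
  V = {[j]}: π^{-1}(V) = {j} ∉ τ ✗.
  V = {[k=m]}: π^{-1}(V) = {k, m} ∈ τ ✓.
  V = {[j], [k=m]}: π^{-1}(V) = {j, k, m} ∉ τ ✗.
  V = {[l]}: π^{-1}(V) = {l} ∉ τ ✗.
  V = {[j], [l]}: π^{-1}(V) = {j, l} ∈ τ ✓.
  V = {[k=m], [l]}: π^{-1}(V) = {k, l, m} ∉ τ ✗.
  V = {[j], [k=m], [l]}: π^{-1}(V) = {j, k, l, m} ∈ τ ✓.
  V = {[n]}: π^{-1}(V) = {n} ∉ τ ✗.
  V = {[j], [n]}: π^{-1}(V) = {j, n} ∉ τ ✗.
  V = {[k=m], [n]}: π^{-1}(V) = {k, m, n} ∉ τ ✗.
  V = {[j], [k=m], [n]}: π^{-1}(V) = {j, k, m, n} ∉ τ ✗.
  V = {[l], [n]}: π^{-1}(V) = {l, n} ∉ τ ✗.
  V = {[j], [l], [n]}: π^{-1}(V) = {j, l, n} ∈ τ ✓.
  V = {[k=m], [l], [n]}: π^{-1}(V) = {k, l, m, n} ∉ τ ✗.
  V = {[j], [k=m], [l], [n]}: π^{-1}(V) = {j, k, l, m, n} ∈ τ ✓.
Open sets in the quotient: τ_Q = {{}, {[k=m]}, {[j], [l]}, {[j], [k=m], [l]}, {[j], [l], [n]}, {[j], [k=m], [l], [n]}} (6 elements).


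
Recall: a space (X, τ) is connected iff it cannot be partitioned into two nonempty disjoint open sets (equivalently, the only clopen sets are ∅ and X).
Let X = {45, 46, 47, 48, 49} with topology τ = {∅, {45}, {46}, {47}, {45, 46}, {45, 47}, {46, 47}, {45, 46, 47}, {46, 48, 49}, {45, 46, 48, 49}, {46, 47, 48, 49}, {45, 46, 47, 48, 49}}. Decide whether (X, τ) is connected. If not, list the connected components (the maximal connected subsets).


(X, τ) is disconnected; components = [{45}, {47}, {46, 48, 49}].

Find clopen sets (U ∈ τ with X ∖ U ∈ τ):
  U = ∅, X ∖ U = {45, 46, 47, 48, 49} — both open, so U is clopen.
  U = {45}, X ∖ U = {46, 47, 48, 49} — both open, so U is clopen.
  U = {47}, X ∖ U = {45, 46, 48, 49} — both open, so U is clopen.
  U = {45, 47}, X ∖ U = {46, 48, 49} — both open, so U is clopen.
  U = {46, 48, 49}, X ∖ U = {45, 47} — both open, so U is clopen.
  U = {45, 46, 48, 49}, X ∖ U = {47} — both open, so U is clopen.
  U = {46, 47, 48, 49}, X ∖ U = {45} — both open, so U is clopen.
  U = {45, 46, 47, 48, 49}, X ∖ U = ∅ — both open, so U is clopen.
Nontrivial clopen(s) exist: e.g. {46, 48, 49}. So (X, τ) is disconnected.
Compute connected components by grouping points that agree on all clopens:
  component: {45}
  component: {47}
  component: {46, 48, 49}


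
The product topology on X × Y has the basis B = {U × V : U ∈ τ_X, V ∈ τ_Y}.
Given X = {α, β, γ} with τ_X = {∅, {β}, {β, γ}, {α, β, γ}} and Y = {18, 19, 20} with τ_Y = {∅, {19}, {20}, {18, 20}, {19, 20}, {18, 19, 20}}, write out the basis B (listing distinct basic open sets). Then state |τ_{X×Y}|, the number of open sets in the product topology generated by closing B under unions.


Basis B = {∅ × ∅, {β} × {19}, {β} × {20}, {β} × {18, 20}, {β} × {19, 20}, {β, γ} × {19}, {β, γ} × {20}, {α, β, γ} × {19}, {α, β, γ} × {20}, {β} × {18, 19, 20}, {β, γ} × {18, 20}, {β, γ} × {19, 20}, {α, β, γ} × {18, 20}, {α, β, γ} × {19, 20}, {β, γ} × {18, 19, 20}, {α, β, γ} × {18, 19, 20}}; |τ_{X×Y}| = 40.

Enumerate products U × V with U ∈ τ_X, V ∈ τ_Y (deduplicated):
  ∅ × ∅ = {} (∅)
  {β} × {19} = {(β,19)}
  {β} × {20} = {(β,20)}
  {β} × {18, 20} = {(β,18), (β,20)}
  {β} × {19, 20} = {(β,19), (β,20)}
  {β, γ} × {19} = {(β,19), (γ,19)}
  {β, γ} × {20} = {(β,20), (γ,20)}
  {α, β, γ} × {19} = {(α,19), (β,19), (γ,19)}
  {α, β, γ} × {20} = {(α,20), (β,20), (γ,20)}
  {β} × {18, 19, 20} = {(β,18), (β,19), (β,20)}
  {β, γ} × {18, 20} = {(β,18), (β,20), (γ,18), (γ,20)}
  {β, γ} × {19, 20} = {(β,19), (β,20), (γ,19), (γ,20)}
  {α, β, γ} × {18, 20} = {(α,18), (α,20), (β,18), (β,20), (γ,18), (γ,20)}
  {α, β, γ} × {19, 20} = {(α,19), (α,20), (β,19), (β,20), (γ,19), (γ,20)}
  {β, γ} × {18, 19, 20} = {(β,18), (β,19), (β,20), (γ,18), (γ,19), (γ,20)}
  {α, β, γ} × {18, 19, 20} = {(α,18), (α,19), (α,20), (β,18), (β,19), (β,20), (γ,18), (γ,19), (γ,20)}
These 16 distinct sets form the basis B.
Close under arbitrary unions to get τ_{X×Y}; counting gives |τ_{X×Y}| = 40.


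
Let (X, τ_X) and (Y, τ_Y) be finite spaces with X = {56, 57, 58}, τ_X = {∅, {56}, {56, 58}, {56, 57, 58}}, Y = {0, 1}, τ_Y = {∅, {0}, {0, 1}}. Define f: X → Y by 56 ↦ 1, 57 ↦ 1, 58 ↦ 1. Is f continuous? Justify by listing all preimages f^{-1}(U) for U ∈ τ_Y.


f IS continuous.

Compute f^{-1}(U) for each U ∈ τ_Y:
  U = ∅: f^{-1}(U) = ∅ ∈ τ_X ✓.
  U = {0}: f^{-1}(U) = ∅ ∈ τ_X ✓.
  U = {0, 1}: f^{-1}(U) = {56, 57, 58} ∈ τ_X ✓.
Every preimage lies in τ_X, so f IS continuous.


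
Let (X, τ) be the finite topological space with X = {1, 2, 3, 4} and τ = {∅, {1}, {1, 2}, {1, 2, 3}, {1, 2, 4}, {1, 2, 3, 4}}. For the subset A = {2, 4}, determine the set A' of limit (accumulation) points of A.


A' = {3, 4}

For each x ∈ X, list the open sets U ∈ τ with x ∈ U, then check whether U ∩ (A ∖ {x}) ≠ ∅ for every such U.
  x = 1: open {1} ∋ x has {1} ∩ (A ∖ {1}) = ∅, so x is NOT a limit point.
  x = 2: open {1, 2} ∋ x has {1, 2} ∩ (A ∖ {2}) = ∅, so x is NOT a limit point.
  x = 3: opens ∋ x are {1, 2, 3}, {1, 2, 3, 4}; each meets A ∖ {3}, so x IS a limit point.
  x = 4: opens ∋ x are {1, 2, 4}, {1, 2, 3, 4}; each meets A ∖ {4}, so x IS a limit point.
Collecting: A' = {3, 4}.


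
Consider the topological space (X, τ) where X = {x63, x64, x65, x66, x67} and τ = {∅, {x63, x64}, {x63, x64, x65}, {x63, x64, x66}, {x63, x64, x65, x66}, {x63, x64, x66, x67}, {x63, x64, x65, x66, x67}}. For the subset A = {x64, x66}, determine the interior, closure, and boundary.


int(A) = ∅, cl(A) = {x63, x64, x65, x66, x67}, ∂A = {x63, x64, x65, x66, x67}.

Closed sets in (X, τ) are complements of opens:
  closed(X, τ) = {∅, {x65}, {x67}, {x65, x67}, {x66, x67}, {x65, x66, x67}, {x63, x64, x65, x66, x67}}.
int(A) = ⋃ {U ∈ τ : U ⊆ A}. Opens contained in A: ∅.
Taking the union of these: int(A) = ∅.
cl(A) = ⋂ {C closed : A ⊆ C}. Closed sets containing A: {x63, x64, x65, x66, x67}.
Intersecting these: cl(A) = {x63, x64, x65, x66, x67}.
∂A = cl(A) ∖ int(A) = {x63, x64, x65, x66, x67} ∖ ∅ = {x63, x64, x65, x66, x67}.


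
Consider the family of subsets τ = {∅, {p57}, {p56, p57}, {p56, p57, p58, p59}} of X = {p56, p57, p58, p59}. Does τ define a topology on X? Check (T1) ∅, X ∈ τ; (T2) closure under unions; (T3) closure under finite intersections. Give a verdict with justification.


τ IS a topology on X.

Axiom (T1): ∅ ∈ τ? Yes; X ∈ τ? Yes.
Axiom (T2/T3): check pairwise unions and intersections of members of τ.
All pairwise intersections and unions checked — each lies in τ. Therefore τ satisfies (T1), (T2), (T3): it IS a topology on X.


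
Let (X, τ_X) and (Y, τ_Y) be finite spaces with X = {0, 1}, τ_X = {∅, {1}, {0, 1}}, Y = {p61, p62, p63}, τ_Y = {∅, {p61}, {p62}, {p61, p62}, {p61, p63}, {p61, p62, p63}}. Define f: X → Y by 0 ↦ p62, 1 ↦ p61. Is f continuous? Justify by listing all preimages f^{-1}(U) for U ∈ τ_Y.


f is NOT continuous.

Compute f^{-1}(U) for each U ∈ τ_Y:
  U = ∅: f^{-1}(U) = ∅ ∈ τ_X ✓.
  U = {p61}: f^{-1}(U) = {1} ∈ τ_X ✓.
  U = {p62}: f^{-1}(U) = {0} ∉ τ_X ✗.
  U = {p61, p62}: f^{-1}(U) = {0, 1} ∈ τ_X ✓.
  U = {p61, p63}: f^{-1}(U) = {1} ∈ τ_X ✓.
  U = {p61, p62, p63}: f^{-1}(U) = {0, 1} ∈ τ_X ✓.
Found U = {p62} with f^{-1}(U) = {0} not in τ_X. Therefore f is NOT continuous.


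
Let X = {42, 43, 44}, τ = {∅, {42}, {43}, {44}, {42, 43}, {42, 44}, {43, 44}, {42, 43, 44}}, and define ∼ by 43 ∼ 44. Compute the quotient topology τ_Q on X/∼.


X/∼ = {[42], [43=44]}; |τ_Q| = 4.

Equivalence classes: [42], [43=44].
Quotient map π: X → X/∼ sends 42 ↦ [42], 43 ↦ [43=44], 44 ↦ [43=44].
For each subset V ⊆ X/∼, compute π^{-1}(V) ⊆ X and check whether π^{-1}(V) ∈ τ. V is open in τ_Q iff π^{-1}(V) ∈ τ.
  V = {}: π^{-1}(V) = ∅ ∈ τ ✓.
  V = {[42]}: π^{-1}(V) = {42} ∈ τ ✓.
  V = {[43=44]}: π^{-1}(V) = {43, 44} ∈ τ ✓.
  V = {[42], [43=44]}: π^{-1}(V) = {42, 43, 44} ∈ τ ✓.
Open sets in the quotient: τ_Q = {{}, {[42]}, {[43=44]}, {[42], [43=44]}} (4 elements).


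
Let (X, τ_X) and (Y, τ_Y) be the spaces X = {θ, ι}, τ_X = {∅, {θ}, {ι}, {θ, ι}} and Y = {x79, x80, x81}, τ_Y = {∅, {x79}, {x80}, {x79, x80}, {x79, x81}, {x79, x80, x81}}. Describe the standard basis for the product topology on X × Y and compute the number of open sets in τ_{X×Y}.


Basis B = {∅ × ∅, {θ} × {x79}, {θ} × {x80}, {ι} × {x79}, {ι} × {x80}, {θ} × {x79, x80}, {θ} × {x79, x81}, {θ, ι} × {x79}, {θ, ι} × {x80}, {ι} × {x79, x80}, {ι} × {x79, x81}, {θ} × {x79, x80, x81}, {ι} × {x79, x80, x81}, {θ, ι} × {x79, x80}, {θ, ι} × {x79, x81}, {θ, ι} × {x79, x80, x81}}; |τ_{X×Y}| = 36.

Enumerate products U × V with U ∈ τ_X, V ∈ τ_Y (deduplicated):
  ∅ × ∅ = {} (∅)
  {θ} × {x79} = {(θ,x79)}
  {θ} × {x80} = {(θ,x80)}
  {ι} × {x79} = {(ι,x79)}
  {ι} × {x80} = {(ι,x80)}
  {θ} × {x79, x80} = {(θ,x79), (θ,x80)}
  {θ} × {x79, x81} = {(θ,x79), (θ,x81)}
  {θ, ι} × {x79} = {(θ,x79), (ι,x79)}
  {θ, ι} × {x80} = {(θ,x80), (ι,x80)}
  {ι} × {x79, x80} = {(ι,x79), (ι,x80)}
  {ι} × {x79, x81} = {(ι,x79), (ι,x81)}
  {θ} × {x79, x80, x81} = {(θ,x79), (θ,x80), (θ,x81)}
  {ι} × {x79, x80, x81} = {(ι,x79), (ι,x80), (ι,x81)}
  {θ, ι} × {x79, x80} = {(θ,x79), (θ,x80), (ι,x79), (ι,x80)}
  {θ, ι} × {x79, x81} = {(θ,x79), (θ,x81), (ι,x79), (ι,x81)}
  {θ, ι} × {x79, x80, x81} = {(θ,x79), (θ,x80), (θ,x81), (ι,x79), (ι,x80), (ι,x81)}
These 16 distinct sets form the basis B.
Close under arbitrary unions to get τ_{X×Y}; counting gives |τ_{X×Y}| = 36.


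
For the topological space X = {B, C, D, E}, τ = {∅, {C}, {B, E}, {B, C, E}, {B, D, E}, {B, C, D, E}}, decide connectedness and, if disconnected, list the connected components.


(X, τ) is disconnected; components = [{C}, {B, D, E}].

Find clopen sets (U ∈ τ with X ∖ U ∈ τ):
  U = ∅, X ∖ U = {B, C, D, E} — both open, so U is clopen.
  U = {C}, X ∖ U = {B, D, E} — both open, so U is clopen.
  U = {B, D, E}, X ∖ U = {C} — both open, so U is clopen.
  U = {B, C, D, E}, X ∖ U = ∅ — both open, so U is clopen.
Nontrivial clopen(s) exist: e.g. {C}. So (X, τ) is disconnected.
Compute connected components by grouping points that agree on all clopens:
  component: {C}
  component: {B, D, E}


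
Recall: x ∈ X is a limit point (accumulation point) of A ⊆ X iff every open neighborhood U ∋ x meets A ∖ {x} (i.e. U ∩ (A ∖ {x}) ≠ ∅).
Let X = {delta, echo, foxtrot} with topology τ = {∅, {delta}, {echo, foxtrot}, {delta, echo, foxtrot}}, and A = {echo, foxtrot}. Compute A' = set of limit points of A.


A' = {echo, foxtrot}

For each x ∈ X, list the open sets U ∈ τ with x ∈ U, then check whether U ∩ (A ∖ {x}) ≠ ∅ for every such U.
  x = delta: open {delta} ∋ x has {delta} ∩ (A ∖ {delta}) = ∅, so x is NOT a limit point.
  x = echo: opens ∋ x are {echo, foxtrot}, {delta, echo, foxtrot}; each meets A ∖ {echo}, so x IS a limit point.
  x = foxtrot: opens ∋ x are {echo, foxtrot}, {delta, echo, foxtrot}; each meets A ∖ {foxtrot}, so x IS a limit point.
Collecting: A' = {echo, foxtrot}.


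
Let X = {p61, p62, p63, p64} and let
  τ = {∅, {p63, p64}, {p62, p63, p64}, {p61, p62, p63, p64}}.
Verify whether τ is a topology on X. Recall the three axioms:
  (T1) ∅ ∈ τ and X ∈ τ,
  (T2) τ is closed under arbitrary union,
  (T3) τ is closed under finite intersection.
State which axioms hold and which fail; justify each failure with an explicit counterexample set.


τ IS a topology on X.

Axiom (T1): ∅ ∈ τ? Yes; X ∈ τ? Yes.
Axiom (T2/T3): check pairwise unions and intersections of members of τ.
All pairwise intersections and unions checked — each lies in τ. Therefore τ satisfies (T1), (T2), (T3): it IS a topology on X.


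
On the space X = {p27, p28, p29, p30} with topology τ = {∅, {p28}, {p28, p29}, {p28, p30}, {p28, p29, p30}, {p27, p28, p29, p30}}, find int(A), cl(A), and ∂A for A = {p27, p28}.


int(A) = {p28}, cl(A) = {p27, p28, p29, p30}, ∂A = {p27, p29, p30}.

Closed sets in (X, τ) are complements of opens:
  closed(X, τ) = {∅, {p27}, {p27, p29}, {p27, p30}, {p27, p29, p30}, {p27, p28, p29, p30}}.
int(A) = ⋃ {U ∈ τ : U ⊆ A}. Opens contained in A: ∅, {p28}.
Taking the union of these: int(A) = {p28}.
cl(A) = ⋂ {C closed : A ⊆ C}. Closed sets containing A: {p27, p28, p29, p30}.
Intersecting these: cl(A) = {p27, p28, p29, p30}.
∂A = cl(A) ∖ int(A) = {p27, p28, p29, p30} ∖ {p28} = {p27, p29, p30}.


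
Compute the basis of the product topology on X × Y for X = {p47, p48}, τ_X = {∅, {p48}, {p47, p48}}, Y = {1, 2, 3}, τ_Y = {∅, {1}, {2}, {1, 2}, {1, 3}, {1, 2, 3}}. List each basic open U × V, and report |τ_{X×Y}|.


Basis B = {∅ × ∅, {p48} × {1}, {p48} × {2}, {p47, p48} × {1}, {p47, p48} × {2}, {p48} × {1, 2}, {p48} × {1, 3}, {p48} × {1, 2, 3}, {p47, p48} × {1, 2}, {p47, p48} × {1, 3}, {p47, p48} × {1, 2, 3}}; |τ_{X×Y}| = 18.

Enumerate products U × V with U ∈ τ_X, V ∈ τ_Y (deduplicated):
  ∅ × ∅ = {} (∅)
  {p48} × {1} = {(p48,1)}
  {p48} × {2} = {(p48,2)}
  {p47, p48} × {1} = {(p47,1), (p48,1)}
  {p47, p48} × {2} = {(p47,2), (p48,2)}
  {p48} × {1, 2} = {(p48,1), (p48,2)}
  {p48} × {1, 3} = {(p48,1), (p48,3)}
  {p48} × {1, 2, 3} = {(p48,1), (p48,2), (p48,3)}
  {p47, p48} × {1, 2} = {(p47,1), (p47,2), (p48,1), (p48,2)}
  {p47, p48} × {1, 3} = {(p47,1), (p47,3), (p48,1), (p48,3)}
  {p47, p48} × {1, 2, 3} = {(p47,1), (p47,2), (p47,3), (p48,1), (p48,2), (p48,3)}
These 11 distinct sets form the basis B.
Close under arbitrary unions to get τ_{X×Y}; counting gives |τ_{X×Y}| = 18.


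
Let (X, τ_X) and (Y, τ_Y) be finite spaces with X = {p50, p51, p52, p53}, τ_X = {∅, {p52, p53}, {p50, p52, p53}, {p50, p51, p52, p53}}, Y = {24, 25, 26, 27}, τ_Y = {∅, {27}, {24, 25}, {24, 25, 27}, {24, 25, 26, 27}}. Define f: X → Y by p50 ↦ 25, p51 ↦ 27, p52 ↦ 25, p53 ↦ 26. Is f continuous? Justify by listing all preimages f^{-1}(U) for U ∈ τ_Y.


f is NOT continuous.

Compute f^{-1}(U) for each U ∈ τ_Y:
  U = ∅: f^{-1}(U) = ∅ ∈ τ_X ✓.
  U = {27}: f^{-1}(U) = {p51} ∉ τ_X ✗.
  U = {24, 25}: f^{-1}(U) = {p50, p52} ∉ τ_X ✗.
  U = {24, 25, 27}: f^{-1}(U) = {p50, p51, p52} ∉ τ_X ✗.
  U = {24, 25, 26, 27}: f^{-1}(U) = {p50, p51, p52, p53} ∈ τ_X ✓.
Found U = {27} with f^{-1}(U) = {p51} not in τ_X. Therefore f is NOT continuous.


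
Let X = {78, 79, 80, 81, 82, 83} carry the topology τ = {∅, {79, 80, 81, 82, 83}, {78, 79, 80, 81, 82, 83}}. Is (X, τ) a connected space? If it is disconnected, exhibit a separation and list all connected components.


(X, τ) is connected.

Find clopen sets (U ∈ τ with X ∖ U ∈ τ):
  U = ∅, X ∖ U = {78, 79, 80, 81, 82, 83} — both open, so U is clopen.
  U = {78, 79, 80, 81, 82, 83}, X ∖ U = ∅ — both open, so U is clopen.
Only trivial clopens (∅ and X) exist, so (X, τ) is connected.
Compute connected components by grouping points that agree on all clopens:
  component: {78, 79, 80, 81, 82, 83}


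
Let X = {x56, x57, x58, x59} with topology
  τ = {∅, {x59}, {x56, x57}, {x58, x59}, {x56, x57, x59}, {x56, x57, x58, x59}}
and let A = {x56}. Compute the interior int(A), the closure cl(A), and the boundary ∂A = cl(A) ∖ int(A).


int(A) = ∅, cl(A) = {x56, x57}, ∂A = {x56, x57}.

Closed sets in (X, τ) are complements of opens:
  closed(X, τ) = {∅, {x58}, {x56, x57}, {x58, x59}, {x56, x57, x58}, {x56, x57, x58, x59}}.
int(A) = ⋃ {U ∈ τ : U ⊆ A}. Opens contained in A: ∅.
Taking the union of these: int(A) = ∅.
cl(A) = ⋂ {C closed : A ⊆ C}. Closed sets containing A: {x56, x57}, {x56, x57, x58}, {x56, x57, x58, x59}.
Intersecting these: cl(A) = {x56, x57}.
∂A = cl(A) ∖ int(A) = {x56, x57} ∖ ∅ = {x56, x57}.


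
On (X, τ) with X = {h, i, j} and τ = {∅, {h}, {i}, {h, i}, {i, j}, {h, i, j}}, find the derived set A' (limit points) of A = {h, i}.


A' = {j}

For each x ∈ X, list the open sets U ∈ τ with x ∈ U, then check whether U ∩ (A ∖ {x}) ≠ ∅ for every such U.
  x = h: open {h} ∋ x has {h} ∩ (A ∖ {h}) = ∅, so x is NOT a limit point.
  x = i: open {i} ∋ x has {i} ∩ (A ∖ {i}) = ∅, so x is NOT a limit point.
  x = j: opens ∋ x are {i, j}, {h, i, j}; each meets A ∖ {j}, so x IS a limit point.
Collecting: A' = {j}.


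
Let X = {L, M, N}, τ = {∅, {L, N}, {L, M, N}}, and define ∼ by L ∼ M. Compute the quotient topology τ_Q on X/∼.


X/∼ = {[L=M], [N]}; |τ_Q| = 2.

Equivalence classes: [L=M], [N].
Quotient map π: X → X/∼ sends L ↦ [L=M], M ↦ [L=M], N ↦ [N].
For each subset V ⊆ X/∼, compute π^{-1}(V) ⊆ X and check whether π^{-1}(V) ∈ τ. V is open in τ_Q iff π^{-1}(V) ∈ τ.
  V = {}: π^{-1}(V) = ∅ ∈ τ ✓.
  V = {[L=M]}: π^{-1}(V) = {L, M} ∉ τ ✗.
  V = {[N]}: π^{-1}(V) = {N} ∉ τ ✗.
  V = {[L=M], [N]}: π^{-1}(V) = {L, M, N} ∈ τ ✓.
Open sets in the quotient: τ_Q = {{}, {[L=M], [N]}} (2 elements).


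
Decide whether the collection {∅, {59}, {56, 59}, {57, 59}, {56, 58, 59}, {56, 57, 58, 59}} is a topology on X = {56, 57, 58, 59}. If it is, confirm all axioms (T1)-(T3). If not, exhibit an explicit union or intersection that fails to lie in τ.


τ is NOT a topology on X.

Axiom (T1): ∅ ∈ τ? Yes; X ∈ τ? Yes.
Axiom (T2/T3): check pairwise unions and intersections of members of τ.
Counterexample for (T2): {56, 59} ∪ {57, 59} = {56, 57, 59} ∉ τ. Therefore τ is NOT a topology.


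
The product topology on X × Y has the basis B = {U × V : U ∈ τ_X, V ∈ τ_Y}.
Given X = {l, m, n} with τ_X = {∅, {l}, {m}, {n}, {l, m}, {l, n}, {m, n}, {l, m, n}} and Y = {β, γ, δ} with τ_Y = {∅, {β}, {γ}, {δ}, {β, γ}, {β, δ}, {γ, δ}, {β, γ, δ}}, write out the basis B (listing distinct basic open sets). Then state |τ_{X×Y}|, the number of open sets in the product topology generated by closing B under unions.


Basis B = {∅ × ∅, {l} × {β}, {l} × {γ}, {l} × {δ}, {m} × {β}, {m} × {γ}, {m} × {δ}, {n} × {β}, {n} × {γ}, {n} × {δ}, {l} × {β, γ}, {l} × {β, δ}, {l, m} × {β}, {l, n} × {β}, {l} × {γ, δ}, {l, m} × {γ}, {l, n} × {γ}, {l, m} × {δ}, {l, n} × {δ}, {m} × {β, γ}, {m} × {β, δ}, {m, n} × {β}, {m} × {γ, δ}, {m, n} × {γ}, {m, n} × {δ}, {n} × {β, γ}, {n} × {β, δ}, {n} × {γ, δ}, {l} × {β, γ, δ}, {l, m, n} × {β}, {l, m, n} × {γ}, {l, m, n} × {δ}, {m} × {β, γ, δ}, {n} × {β, γ, δ}, {l, m} × {β, γ}, {l, n} × {β, γ}, {l, m} × {β, δ}, {l, n} × {β, δ}, {l, m} × {γ, δ}, {l, n} × {γ, δ}, {m, n} × {β, γ}, {m, n} × {β, δ}, {m, n} × {γ, δ}, {l, m} × {β, γ, δ}, {l, n} × {β, γ, δ}, {l, m, n} × {β, γ}, {l, m, n} × {β, δ}, {l, m, n} × {γ, δ}, {m, n} × {β, γ, δ}, {l, m, n} × {β, γ, δ}}; |τ_{X×Y}| = 512.

Enumerate products U × V with U ∈ τ_X, V ∈ τ_Y (deduplicated):
  ∅ × ∅ = {} (∅)
  {l} × {β} = {(l,β)}
  {l} × {γ} = {(l,γ)}
  {l} × {δ} = {(l,δ)}
  {m} × {β} = {(m,β)}
  {m} × {γ} = {(m,γ)}
  {m} × {δ} = {(m,δ)}
  {n} × {β} = {(n,β)}
  {n} × {γ} = {(n,γ)}
  {n} × {δ} = {(n,δ)}
  {l} × {β, γ} = {(l,β), (l,γ)}
  {l} × {β, δ} = {(l,β), (l,δ)}
  {l, m} × {β} = {(l,β), (m,β)}
  {l, n} × {β} = {(l,β), (n,β)}
  {l} × {γ, δ} = {(l,γ), (l,δ)}
  {l, m} × {γ} = {(l,γ), (m,γ)}
  {l, n} × {γ} = {(l,γ), (n,γ)}
  {l, m} × {δ} = {(l,δ), (m,δ)}
  {l, n} × {δ} = {(l,δ), (n,δ)}
  {m} × {β, γ} = {(m,β), (m,γ)}
  {m} × {β, δ} = {(m,β), (m,δ)}
  {m, n} × {β} = {(m,β), (n,β)}
  {m} × {γ, δ} = {(m,γ), (m,δ)}
  {m, n} × {γ} = {(m,γ), (n,γ)}
  {m, n} × {δ} = {(m,δ), (n,δ)}
  {n} × {β, γ} = {(n,β), (n,γ)}
  {n} × {β, δ} = {(n,β), (n,δ)}
  {n} × {γ, δ} = {(n,γ), (n,δ)}
  {l} × {β, γ, δ} = {(l,β), (l,γ), (l,δ)}
  {l, m, n} × {β} = {(l,β), (m,β), (n,β)}
  {l, m, n} × {γ} = {(l,γ), (m,γ), (n,γ)}
  {l, m, n} × {δ} = {(l,δ), (m,δ), (n,δ)}
  {m} × {β, γ, δ} = {(m,β), (m,γ), (m,δ)}
  {n} × {β, γ, δ} = {(n,β), (n,γ), (n,δ)}
  {l, m} × {β, γ} = {(l,β), (l,γ), (m,β), (m,γ)}
  {l, n} × {β, γ} = {(l,β), (l,γ), (n,β), (n,γ)}
  {l, m} × {β, δ} = {(l,β), (l,δ), (m,β), (m,δ)}
  {l, n} × {β, δ} = {(l,β), (l,δ), (n,β), (n,δ)}
  {l, m} × {γ, δ} = {(l,γ), (l,δ), (m,γ), (m,δ)}
  {l, n} × {γ, δ} = {(l,γ), (l,δ), (n,γ), (n,δ)}
  {m, n} × {β, γ} = {(m,β), (m,γ), (n,β), (n,γ)}
  {m, n} × {β, δ} = {(m,β), (m,δ), (n,β), (n,δ)}
  {m, n} × {γ, δ} = {(m,γ), (m,δ), (n,γ), (n,δ)}
  {l, m} × {β, γ, δ} = {(l,β), (l,γ), (l,δ), (m,β), (m,γ), (m,δ)}
  {l, n} × {β, γ, δ} = {(l,β), (l,γ), (l,δ), (n,β), (n,γ), (n,δ)}
  {l, m, n} × {β, γ} = {(l,β), (l,γ), (m,β), (m,γ), (n,β), (n,γ)}
  {l, m, n} × {β, δ} = {(l,β), (l,δ), (m,β), (m,δ), (n,β), (n,δ)}
  {l, m, n} × {γ, δ} = {(l,γ), (l,δ), (m,γ), (m,δ), (n,γ), (n,δ)}
  {m, n} × {β, γ, δ} = {(m,β), (m,γ), (m,δ), (n,β), (n,γ), (n,δ)}
  {l, m, n} × {β, γ, δ} = {(l,β), (l,γ), (l,δ), (m,β), (m,γ), (m,δ), (n,β), (n,γ), (n,δ)}
These 50 distinct sets form the basis B.
Close under arbitrary unions to get τ_{X×Y}; counting gives |τ_{X×Y}| = 512.


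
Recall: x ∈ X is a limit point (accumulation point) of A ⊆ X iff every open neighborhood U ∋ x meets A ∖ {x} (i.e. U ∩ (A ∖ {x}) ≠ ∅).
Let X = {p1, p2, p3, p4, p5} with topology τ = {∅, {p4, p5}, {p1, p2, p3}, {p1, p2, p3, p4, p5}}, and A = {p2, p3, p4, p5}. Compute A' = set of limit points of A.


A' = {p1, p2, p3, p4, p5}

For each x ∈ X, list the open sets U ∈ τ with x ∈ U, then check whether U ∩ (A ∖ {x}) ≠ ∅ for every such U.
  x = p1: opens ∋ x are {p1, p2, p3}, {p1, p2, p3, p4, p5}; each meets A ∖ {p1}, so x IS a limit point.
  x = p2: opens ∋ x are {p1, p2, p3}, {p1, p2, p3, p4, p5}; each meets A ∖ {p2}, so x IS a limit point.
  x = p3: opens ∋ x are {p1, p2, p3}, {p1, p2, p3, p4, p5}; each meets A ∖ {p3}, so x IS a limit point.
  x = p4: opens ∋ x are {p4, p5}, {p1, p2, p3, p4, p5}; each meets A ∖ {p4}, so x IS a limit point.
  x = p5: opens ∋ x are {p4, p5}, {p1, p2, p3, p4, p5}; each meets A ∖ {p5}, so x IS a limit point.
Collecting: A' = {p1, p2, p3, p4, p5}.


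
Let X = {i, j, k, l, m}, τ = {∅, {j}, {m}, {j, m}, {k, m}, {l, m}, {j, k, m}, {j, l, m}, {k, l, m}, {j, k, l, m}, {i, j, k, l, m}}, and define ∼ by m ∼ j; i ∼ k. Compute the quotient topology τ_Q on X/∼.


X/∼ = {[i=k], [j=m], [l]}; |τ_Q| = 4.

Equivalence classes: [i=k], [j=m], [l].
Quotient map π: X → X/∼ sends i ↦ [i=k], j ↦ [j=m], k ↦ [i=k], l ↦ [l], m ↦ [j=m].
For each subset V ⊆ X/∼, compute π^{-1}(V) ⊆ X and check whether π^{-1}(V) ∈ τ. V is open in τ_Q iff π^{-1}(V) ∈ τ.
  V = {}: π^{-1}(V) = ∅ ∈ τ ✓.
  V = {[i=k]}: π^{-1}(V) = {i, k} ∉ τ ✗.
  V = {[j=m]}: π^{-1}(V) = {j, m} ∈ τ ✓.
  V = {[i=k], [j=m]}: π^{-1}(V) = {i, j, k, m} ∉ τ ✗.
  V = {[l]}: π^{-1}(V) = {l} ∉ τ ✗.
  V = {[i=k], [l]}: π^{-1}(V) = {i, k, l} ∉ τ ✗.
  V = {[j=m], [l]}: π^{-1}(V) = {j, l, m} ∈ τ ✓.
  V = {[i=k], [j=m], [l]}: π^{-1}(V) = {i, j, k, l, m} ∈ τ ✓.
Open sets in the quotient: τ_Q = {{}, {[j=m]}, {[j=m], [l]}, {[i=k], [j=m], [l]}} (4 elements).


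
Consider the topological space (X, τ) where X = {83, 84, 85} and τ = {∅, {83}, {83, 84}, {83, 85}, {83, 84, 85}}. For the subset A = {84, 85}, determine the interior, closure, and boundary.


int(A) = ∅, cl(A) = {84, 85}, ∂A = {84, 85}.

Closed sets in (X, τ) are complements of opens:
  closed(X, τ) = {∅, {84}, {85}, {84, 85}, {83, 84, 85}}.
int(A) = ⋃ {U ∈ τ : U ⊆ A}. Opens contained in A: ∅.
Taking the union of these: int(A) = ∅.
cl(A) = ⋂ {C closed : A ⊆ C}. Closed sets containing A: {84, 85}, {83, 84, 85}.
Intersecting these: cl(A) = {84, 85}.
∂A = cl(A) ∖ int(A) = {84, 85} ∖ ∅ = {84, 85}.


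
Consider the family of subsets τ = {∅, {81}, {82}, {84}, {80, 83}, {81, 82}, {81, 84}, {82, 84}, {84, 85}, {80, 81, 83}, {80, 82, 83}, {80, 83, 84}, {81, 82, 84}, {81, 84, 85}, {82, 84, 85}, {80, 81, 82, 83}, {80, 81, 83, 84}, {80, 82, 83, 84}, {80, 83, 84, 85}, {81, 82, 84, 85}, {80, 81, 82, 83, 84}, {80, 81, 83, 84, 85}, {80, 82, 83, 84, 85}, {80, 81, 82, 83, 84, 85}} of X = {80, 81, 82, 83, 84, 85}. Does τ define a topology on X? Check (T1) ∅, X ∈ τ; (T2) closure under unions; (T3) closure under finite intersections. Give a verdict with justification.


τ IS a topology on X.

Axiom (T1): ∅ ∈ τ? Yes; X ∈ τ? Yes.
Axiom (T2/T3): check pairwise unions and intersections of members of τ.
All pairwise intersections and unions checked — each lies in τ. Therefore τ satisfies (T1), (T2), (T3): it IS a topology on X.


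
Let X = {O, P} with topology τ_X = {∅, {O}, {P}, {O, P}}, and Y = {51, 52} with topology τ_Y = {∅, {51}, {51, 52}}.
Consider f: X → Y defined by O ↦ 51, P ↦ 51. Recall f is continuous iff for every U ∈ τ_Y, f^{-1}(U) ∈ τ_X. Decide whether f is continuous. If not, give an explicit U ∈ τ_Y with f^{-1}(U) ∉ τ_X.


f IS continuous.

Compute f^{-1}(U) for each U ∈ τ_Y:
  U = ∅: f^{-1}(U) = ∅ ∈ τ_X ✓.
  U = {51}: f^{-1}(U) = {O, P} ∈ τ_X ✓.
  U = {51, 52}: f^{-1}(U) = {O, P} ∈ τ_X ✓.
Every preimage lies in τ_X, so f IS continuous.


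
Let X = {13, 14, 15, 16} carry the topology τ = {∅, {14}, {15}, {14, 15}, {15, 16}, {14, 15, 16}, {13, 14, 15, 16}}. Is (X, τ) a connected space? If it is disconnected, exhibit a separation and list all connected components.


(X, τ) is connected.

Find clopen sets (U ∈ τ with X ∖ U ∈ τ):
  U = ∅, X ∖ U = {13, 14, 15, 16} — both open, so U is clopen.
  U = {13, 14, 15, 16}, X ∖ U = ∅ — both open, so U is clopen.
Only trivial clopens (∅ and X) exist, so (X, τ) is connected.
Compute connected components by grouping points that agree on all clopens:
  component: {13, 14, 15, 16}


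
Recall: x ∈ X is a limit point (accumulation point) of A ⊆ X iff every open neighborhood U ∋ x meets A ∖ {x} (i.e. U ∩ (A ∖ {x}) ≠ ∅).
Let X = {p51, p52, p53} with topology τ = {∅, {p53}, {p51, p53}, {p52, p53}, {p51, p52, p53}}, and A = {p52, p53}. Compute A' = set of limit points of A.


A' = {p51, p52}

For each x ∈ X, list the open sets U ∈ τ with x ∈ U, then check whether U ∩ (A ∖ {x}) ≠ ∅ for every such U.
  x = p51: opens ∋ x are {p51, p53}, {p51, p52, p53}; each meets A ∖ {p51}, so x IS a limit point.
  x = p52: opens ∋ x are {p52, p53}, {p51, p52, p53}; each meets A ∖ {p52}, so x IS a limit point.
  x = p53: open {p53} ∋ x has {p53} ∩ (A ∖ {p53}) = ∅, so x is NOT a limit point.
Collecting: A' = {p51, p52}.


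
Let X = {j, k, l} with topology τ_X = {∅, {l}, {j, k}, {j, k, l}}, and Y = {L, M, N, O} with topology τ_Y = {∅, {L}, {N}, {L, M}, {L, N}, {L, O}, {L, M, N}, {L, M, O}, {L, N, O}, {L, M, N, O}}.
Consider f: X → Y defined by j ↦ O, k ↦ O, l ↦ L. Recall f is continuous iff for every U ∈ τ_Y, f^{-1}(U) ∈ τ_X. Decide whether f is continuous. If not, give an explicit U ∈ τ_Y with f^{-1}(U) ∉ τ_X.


f IS continuous.

Compute f^{-1}(U) for each U ∈ τ_Y:
  U = ∅: f^{-1}(U) = ∅ ∈ τ_X ✓.
  U = {L}: f^{-1}(U) = {l} ∈ τ_X ✓.
  U = {N}: f^{-1}(U) = ∅ ∈ τ_X ✓.
  U = {L, M}: f^{-1}(U) = {l} ∈ τ_X ✓.
  U = {L, N}: f^{-1}(U) = {l} ∈ τ_X ✓.
  U = {L, O}: f^{-1}(U) = {j, k, l} ∈ τ_X ✓.
  U = {L, M, N}: f^{-1}(U) = {l} ∈ τ_X ✓.
  U = {L, M, O}: f^{-1}(U) = {j, k, l} ∈ τ_X ✓.
  U = {L, N, O}: f^{-1}(U) = {j, k, l} ∈ τ_X ✓.
  U = {L, M, N, O}: f^{-1}(U) = {j, k, l} ∈ τ_X ✓.
Every preimage lies in τ_X, so f IS continuous.


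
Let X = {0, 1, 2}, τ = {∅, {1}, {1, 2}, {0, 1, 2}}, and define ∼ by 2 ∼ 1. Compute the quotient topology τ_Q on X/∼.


X/∼ = {[0], [1=2]}; |τ_Q| = 3.

Equivalence classes: [0], [1=2].
Quotient map π: X → X/∼ sends 0 ↦ [0], 1 ↦ [1=2], 2 ↦ [1=2].
For each subset V ⊆ X/∼, compute π^{-1}(V) ⊆ X and check whether π^{-1}(V) ∈ τ. V is open in τ_Q iff π^{-1}(V) ∈ τ.
  V = {}: π^{-1}(V) = ∅ ∈ τ ✓.
  V = {[0]}: π^{-1}(V) = {0} ∉ τ ✗.
  V = {[1=2]}: π^{-1}(V) = {1, 2} ∈ τ ✓.
  V = {[0], [1=2]}: π^{-1}(V) = {0, 1, 2} ∈ τ ✓.
Open sets in the quotient: τ_Q = {{}, {[1=2]}, {[0], [1=2]}} (3 elements).


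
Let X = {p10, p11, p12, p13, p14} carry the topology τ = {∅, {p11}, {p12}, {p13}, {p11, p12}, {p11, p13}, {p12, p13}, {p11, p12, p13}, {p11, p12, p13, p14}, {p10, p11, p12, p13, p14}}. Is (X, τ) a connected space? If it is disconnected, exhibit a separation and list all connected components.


(X, τ) is connected.

Find clopen sets (U ∈ τ with X ∖ U ∈ τ):
  U = ∅, X ∖ U = {p10, p11, p12, p13, p14} — both open, so U is clopen.
  U = {p10, p11, p12, p13, p14}, X ∖ U = ∅ — both open, so U is clopen.
Only trivial clopens (∅ and X) exist, so (X, τ) is connected.
Compute connected components by grouping points that agree on all clopens:
  component: {p10, p11, p12, p13, p14}


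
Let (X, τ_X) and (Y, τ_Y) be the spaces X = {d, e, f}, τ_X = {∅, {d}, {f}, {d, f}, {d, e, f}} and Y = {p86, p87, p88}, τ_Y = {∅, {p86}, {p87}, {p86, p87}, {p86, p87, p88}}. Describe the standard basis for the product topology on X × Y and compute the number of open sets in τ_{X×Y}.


Basis B = {∅ × ∅, {d} × {p86}, {d} × {p87}, {f} × {p86}, {f} × {p87}, {d} × {p86, p87}, {d, f} × {p86}, {d, f} × {p87}, {f} × {p86, p87}, {d} × {p86, p87, p88}, {d, e, f} × {p86}, {d, e, f} × {p87}, {f} × {p86, p87, p88}, {d, f} × {p86, p87}, {d, f} × {p86, p87, p88}, {d, e, f} × {p86, p87}, {d, e, f} × {p86, p87, p88}}; |τ_{X×Y}| = 48.

Enumerate products U × V with U ∈ τ_X, V ∈ τ_Y (deduplicated):
  ∅ × ∅ = {} (∅)
  {d} × {p86} = {(d,p86)}
  {d} × {p87} = {(d,p87)}
  {f} × {p86} = {(f,p86)}
  {f} × {p87} = {(f,p87)}
  {d} × {p86, p87} = {(d,p86), (d,p87)}
  {d, f} × {p86} = {(d,p86), (f,p86)}
  {d, f} × {p87} = {(d,p87), (f,p87)}
  {f} × {p86, p87} = {(f,p86), (f,p87)}
  {d} × {p86, p87, p88} = {(d,p86), (d,p87), (d,p88)}
  {d, e, f} × {p86} = {(d,p86), (e,p86), (f,p86)}
  {d, e, f} × {p87} = {(d,p87), (e,p87), (f,p87)}
  {f} × {p86, p87, p88} = {(f,p86), (f,p87), (f,p88)}
  {d, f} × {p86, p87} = {(d,p86), (d,p87), (f,p86), (f,p87)}
  {d, f} × {p86, p87, p88} = {(d,p86), (d,p87), (d,p88), (f,p86), (f,p87), (f,p88)}
  {d, e, f} × {p86, p87} = {(d,p86), (d,p87), (e,p86), (e,p87), (f,p86), (f,p87)}
  {d, e, f} × {p86, p87, p88} = {(d,p86), (d,p87), (d,p88), (e,p86), (e,p87), (e,p88), (f,p86), (f,p87), (f,p88)}
These 17 distinct sets form the basis B.
Close under arbitrary unions to get τ_{X×Y}; counting gives |τ_{X×Y}| = 48.


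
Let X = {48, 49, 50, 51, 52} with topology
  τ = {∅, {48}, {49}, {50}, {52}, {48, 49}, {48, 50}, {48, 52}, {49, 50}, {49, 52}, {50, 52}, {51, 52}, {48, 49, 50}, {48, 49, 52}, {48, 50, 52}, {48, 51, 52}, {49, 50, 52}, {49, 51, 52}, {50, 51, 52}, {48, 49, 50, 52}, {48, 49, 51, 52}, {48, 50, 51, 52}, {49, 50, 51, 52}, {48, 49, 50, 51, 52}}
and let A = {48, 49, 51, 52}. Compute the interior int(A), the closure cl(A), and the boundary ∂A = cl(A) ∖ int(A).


int(A) = {48, 49, 51, 52}, cl(A) = {48, 49, 51, 52}, ∂A = ∅.

Closed sets in (X, τ) are complements of opens:
  closed(X, τ) = {∅, {48}, {49}, {50}, {51}, {48, 49}, {48, 50}, {48, 51}, {49, 50}, {49, 51}, {50, 51}, {51, 52}, {48, 49, 50}, {48, 49, 51}, {48, 50, 51}, {48, 51, 52}, {49, 50, 51}, {49, 51, 52}, {50, 51, 52}, {48, 49, 50, 51}, {48, 49, 51, 52}, {48, 50, 51, 52}, {49, 50, 51, 52}, {48, 49, 50, 51, 52}}.
int(A) = ⋃ {U ∈ τ : U ⊆ A}. Opens contained in A: ∅, {48}, {49}, {52}, {48, 49}, {48, 52}, {49, 52}, {51, 52}, {48, 49, 52}, {48, 51, 52}, {49, 51, 52}, {48, 49, 51, 52}.
Taking the union of these: int(A) = {48, 49, 51, 52}.
cl(A) = ⋂ {C closed : A ⊆ C}. Closed sets containing A: {48, 49, 51, 52}, {48, 49, 50, 51, 52}.
Intersecting these: cl(A) = {48, 49, 51, 52}.
∂A = cl(A) ∖ int(A) = {48, 49, 51, 52} ∖ {48, 49, 51, 52} = ∅.


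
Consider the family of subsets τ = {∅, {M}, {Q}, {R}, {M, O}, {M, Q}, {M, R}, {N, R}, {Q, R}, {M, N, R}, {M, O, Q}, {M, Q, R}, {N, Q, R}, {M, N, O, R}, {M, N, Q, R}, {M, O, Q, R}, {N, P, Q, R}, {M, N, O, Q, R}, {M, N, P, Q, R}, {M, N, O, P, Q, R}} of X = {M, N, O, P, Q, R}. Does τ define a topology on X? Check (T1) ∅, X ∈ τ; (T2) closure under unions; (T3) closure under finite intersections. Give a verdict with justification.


τ is NOT a topology on X.

Axiom (T1): ∅ ∈ τ? Yes; X ∈ τ? Yes.
Axiom (T2/T3): check pairwise unions and intersections of members of τ.
Counterexample for (T2): {R} ∪ {M, O} = {M, O, R} ∉ τ. Therefore τ is NOT a topology.


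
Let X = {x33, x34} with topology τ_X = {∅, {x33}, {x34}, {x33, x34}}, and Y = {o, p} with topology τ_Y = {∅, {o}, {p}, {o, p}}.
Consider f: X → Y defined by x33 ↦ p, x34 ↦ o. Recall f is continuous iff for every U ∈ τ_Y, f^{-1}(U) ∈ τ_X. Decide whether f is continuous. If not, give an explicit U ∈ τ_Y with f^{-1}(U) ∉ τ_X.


f IS continuous.

Compute f^{-1}(U) for each U ∈ τ_Y:
  U = ∅: f^{-1}(U) = ∅ ∈ τ_X ✓.
  U = {o}: f^{-1}(U) = {x34} ∈ τ_X ✓.
  U = {p}: f^{-1}(U) = {x33} ∈ τ_X ✓.
  U = {o, p}: f^{-1}(U) = {x33, x34} ∈ τ_X ✓.
Every preimage lies in τ_X, so f IS continuous.


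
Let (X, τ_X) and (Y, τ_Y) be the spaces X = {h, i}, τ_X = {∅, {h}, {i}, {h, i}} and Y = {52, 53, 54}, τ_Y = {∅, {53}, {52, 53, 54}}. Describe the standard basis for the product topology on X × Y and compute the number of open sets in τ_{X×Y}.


Basis B = {∅ × ∅, {h} × {53}, {i} × {53}, {h, i} × {53}, {h} × {52, 53, 54}, {i} × {52, 53, 54}, {h, i} × {52, 53, 54}}; |τ_{X×Y}| = 9.

Enumerate products U × V with U ∈ τ_X, V ∈ τ_Y (deduplicated):
  ∅ × ∅ = {} (∅)
  {h} × {53} = {(h,53)}
  {i} × {53} = {(i,53)}
  {h, i} × {53} = {(h,53), (i,53)}
  {h} × {52, 53, 54} = {(h,52), (h,53), (h,54)}
  {i} × {52, 53, 54} = {(i,52), (i,53), (i,54)}
  {h, i} × {52, 53, 54} = {(h,52), (h,53), (h,54), (i,52), (i,53), (i,54)}
These 7 distinct sets form the basis B.
Close under arbitrary unions to get τ_{X×Y}; counting gives |τ_{X×Y}| = 9.


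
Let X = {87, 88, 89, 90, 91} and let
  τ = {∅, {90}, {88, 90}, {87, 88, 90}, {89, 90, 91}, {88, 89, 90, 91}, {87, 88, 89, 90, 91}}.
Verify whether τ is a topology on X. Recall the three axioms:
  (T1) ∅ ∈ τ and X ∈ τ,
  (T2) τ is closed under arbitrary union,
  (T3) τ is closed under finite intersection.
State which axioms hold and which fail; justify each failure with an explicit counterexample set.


τ IS a topology on X.

Axiom (T1): ∅ ∈ τ? Yes; X ∈ τ? Yes.
Axiom (T2/T3): check pairwise unions and intersections of members of τ.
All pairwise intersections and unions checked — each lies in τ. Therefore τ satisfies (T1), (T2), (T3): it IS a topology on X.


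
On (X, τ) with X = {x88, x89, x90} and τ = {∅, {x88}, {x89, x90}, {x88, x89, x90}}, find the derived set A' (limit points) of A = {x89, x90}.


A' = {x89, x90}

For each x ∈ X, list the open sets U ∈ τ with x ∈ U, then check whether U ∩ (A ∖ {x}) ≠ ∅ for every such U.
  x = x88: open {x88} ∋ x has {x88} ∩ (A ∖ {x88}) = ∅, so x is NOT a limit point.
  x = x89: opens ∋ x are {x89, x90}, {x88, x89, x90}; each meets A ∖ {x89}, so x IS a limit point.
  x = x90: opens ∋ x are {x89, x90}, {x88, x89, x90}; each meets A ∖ {x90}, so x IS a limit point.
Collecting: A' = {x89, x90}.
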